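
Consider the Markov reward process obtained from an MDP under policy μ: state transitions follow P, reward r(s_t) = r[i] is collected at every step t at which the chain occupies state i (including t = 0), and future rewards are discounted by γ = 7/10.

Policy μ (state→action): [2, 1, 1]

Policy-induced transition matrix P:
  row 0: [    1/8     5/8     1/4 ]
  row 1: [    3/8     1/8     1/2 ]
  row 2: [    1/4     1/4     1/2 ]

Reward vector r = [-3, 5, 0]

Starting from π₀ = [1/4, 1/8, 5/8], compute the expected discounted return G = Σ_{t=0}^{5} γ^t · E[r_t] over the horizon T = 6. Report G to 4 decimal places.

G = 1.4581

t=0: π = [0.2500, 0.1250, 0.6250], E[r] = -0.1250, γ^t·E[r] = -0.125000, running G = -0.125000
t=1: π = [0.2344, 0.3281, 0.4375], E[r] = 0.9375, γ^t·E[r] = 0.656250, running G = 0.531250
t=2: π = [0.2617, 0.2969, 0.4414], E[r] = 0.6992, γ^t·E[r] = 0.342617, running G = 0.873867
t=3: π = [0.2544, 0.3110, 0.4346], E[r] = 0.7920, γ^t·E[r] = 0.271653, running G = 1.145521
t=4: π = [0.2571, 0.3065, 0.4364], E[r] = 0.7614, γ^t·E[r] = 0.182801, running G = 1.328321
t=5: π = [0.2562, 0.3081, 0.4357], E[r] = 0.7719, γ^t·E[r] = 0.129735, running G = 1.458056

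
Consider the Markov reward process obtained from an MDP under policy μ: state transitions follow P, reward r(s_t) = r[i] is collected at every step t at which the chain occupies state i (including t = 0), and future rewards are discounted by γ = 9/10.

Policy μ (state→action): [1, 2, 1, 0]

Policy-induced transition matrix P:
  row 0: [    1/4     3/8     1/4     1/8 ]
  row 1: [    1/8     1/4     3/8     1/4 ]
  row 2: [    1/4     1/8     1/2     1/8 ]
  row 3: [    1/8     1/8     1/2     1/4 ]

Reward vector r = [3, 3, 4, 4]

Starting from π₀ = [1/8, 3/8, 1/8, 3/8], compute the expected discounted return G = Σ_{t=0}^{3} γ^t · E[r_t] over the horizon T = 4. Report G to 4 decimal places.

t=0: π = [0.1250, 0.3750, 0.1250, 0.3750], E[r] = 3.5000, γ^t·E[r] = 3.500000, running G = 3.500000
t=1: π = [0.1563, 0.2031, 0.4219, 0.2188], E[r] = 3.6406, γ^t·E[r] = 3.276563, running G = 6.776563
t=2: π = [0.1973, 0.1895, 0.4355, 0.1777], E[r] = 3.6133, γ^t·E[r] = 2.926758, running G = 9.703320
t=3: π = [0.2041, 0.1980, 0.4270, 0.1709], E[r] = 3.5979, γ^t·E[r] = 2.622869, running G = 12.326190

G = 12.3262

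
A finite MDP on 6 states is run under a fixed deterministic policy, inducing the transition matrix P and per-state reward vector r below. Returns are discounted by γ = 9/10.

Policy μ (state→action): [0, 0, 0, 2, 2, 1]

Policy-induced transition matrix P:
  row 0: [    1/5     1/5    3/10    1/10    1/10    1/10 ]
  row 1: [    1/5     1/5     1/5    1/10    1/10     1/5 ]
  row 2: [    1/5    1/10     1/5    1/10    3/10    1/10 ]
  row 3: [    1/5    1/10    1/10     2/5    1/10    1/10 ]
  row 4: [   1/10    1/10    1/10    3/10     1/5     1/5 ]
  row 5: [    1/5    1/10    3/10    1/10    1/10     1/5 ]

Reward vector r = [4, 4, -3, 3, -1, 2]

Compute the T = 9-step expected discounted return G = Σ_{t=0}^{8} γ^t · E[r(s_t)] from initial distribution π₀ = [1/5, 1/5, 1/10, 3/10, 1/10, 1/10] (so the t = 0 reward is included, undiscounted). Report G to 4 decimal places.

t=0: π = [0.2000, 0.2000, 0.1000, 0.3000, 0.1000, 0.1000], E[r] = 2.3000, γ^t·E[r] = 2.300000, running G = 2.300000
t=1: π = [0.1900, 0.1400, 0.1900, 0.2100, 0.1300, 0.1400], E[r] = 1.5300, γ^t·E[r] = 1.377000, running G = 3.677000
t=2: π = [0.1870, 0.1330, 0.1990, 0.1890, 0.1510, 0.1410], E[r] = 1.3810, γ^t·E[r] = 1.118610, running G = 4.795610
t=3: π = [0.1849, 0.1320, 0.1988, 0.1869, 0.1549, 0.1425], E[r] = 1.3620, γ^t·E[r] = 0.992898, running G = 5.788508
t=4: π = [0.1845, 0.1317, 0.1986, 0.1871, 0.1553, 0.1429], E[r] = 1.3609, γ^t·E[r] = 0.892886, running G = 6.681394
t=5: π = [0.1845, 0.1316, 0.1985, 0.1872, 0.1552, 0.1430], E[r] = 1.3611, γ^t·E[r] = 0.803698, running G = 7.485092
t=6: π = [0.1845, 0.1316, 0.1985, 0.1872, 0.1552, 0.1430], E[r] = 1.3612, γ^t·E[r] = 0.723375, running G = 8.208467
t=7: π = [0.1845, 0.1316, 0.1985, 0.1872, 0.1552, 0.1430], E[r] = 1.3612, γ^t·E[r] = 0.651051, running G = 8.859518
t=8: π = [0.1845, 0.1316, 0.1985, 0.1872, 0.1552, 0.1430], E[r] = 1.3612, γ^t·E[r] = 0.585949, running G = 9.445467

G = 9.4455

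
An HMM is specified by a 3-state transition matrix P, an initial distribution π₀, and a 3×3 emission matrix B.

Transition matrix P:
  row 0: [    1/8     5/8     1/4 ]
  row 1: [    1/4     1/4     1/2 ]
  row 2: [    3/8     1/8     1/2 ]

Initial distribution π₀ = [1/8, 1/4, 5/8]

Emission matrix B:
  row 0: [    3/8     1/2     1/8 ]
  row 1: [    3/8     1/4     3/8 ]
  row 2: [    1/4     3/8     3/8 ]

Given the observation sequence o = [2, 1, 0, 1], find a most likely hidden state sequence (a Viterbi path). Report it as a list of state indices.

path = [2, 0, 1, 2]

t=0: δ = [1.562e-02, 9.375e-02, 2.344e-01]  (obs o_0=2)
t=1: δ = [4.395e-02, 7.324e-03, 4.395e-02]  ψ = [2, 2, 2]  (obs o_1=1)
t=2: δ = [6.180e-03, 1.030e-02, 5.493e-03]  ψ = [2, 0, 2]  (obs o_2=0)
t=3: δ = [1.287e-03, 9.656e-04, 1.931e-03]  ψ = [1, 0, 1]  (obs o_3=1)
backtrack: best end state = 2; path = [2, 0, 1, 2]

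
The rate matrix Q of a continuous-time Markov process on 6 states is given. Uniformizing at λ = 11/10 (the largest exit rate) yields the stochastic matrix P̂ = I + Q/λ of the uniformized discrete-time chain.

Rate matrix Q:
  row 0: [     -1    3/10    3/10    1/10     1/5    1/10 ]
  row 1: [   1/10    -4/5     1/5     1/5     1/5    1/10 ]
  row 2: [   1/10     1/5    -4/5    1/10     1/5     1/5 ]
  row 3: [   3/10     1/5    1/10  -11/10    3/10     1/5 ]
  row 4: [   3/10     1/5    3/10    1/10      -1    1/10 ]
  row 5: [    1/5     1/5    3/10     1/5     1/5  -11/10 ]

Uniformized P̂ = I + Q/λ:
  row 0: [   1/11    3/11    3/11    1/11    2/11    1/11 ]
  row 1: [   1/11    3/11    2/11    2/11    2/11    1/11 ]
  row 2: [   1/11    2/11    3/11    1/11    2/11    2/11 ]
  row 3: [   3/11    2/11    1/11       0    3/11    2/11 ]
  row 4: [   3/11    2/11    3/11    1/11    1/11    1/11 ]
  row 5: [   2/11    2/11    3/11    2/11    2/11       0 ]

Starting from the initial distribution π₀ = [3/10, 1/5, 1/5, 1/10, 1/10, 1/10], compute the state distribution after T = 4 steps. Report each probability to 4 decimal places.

t=0: π = [0.3000, 0.2000, 0.2000, 0.1000, 0.1000, 0.1000]
t=1: π = [0.1364, 0.2273, 0.2364, 0.1091, 0.1818, 0.1091]
t=2: π = [0.1537, 0.2149, 0.2322, 0.1116, 0.1752, 0.1124]
t=3: π = [0.1533, 0.2153, 0.2329, 0.1105, 0.1760, 0.1119]
t=4: π = [0.1532, 0.2153, 0.2331, 0.1106, 0.1759, 0.1120]

π = [0.1532, 0.2153, 0.2331, 0.1106, 0.1759, 0.1120]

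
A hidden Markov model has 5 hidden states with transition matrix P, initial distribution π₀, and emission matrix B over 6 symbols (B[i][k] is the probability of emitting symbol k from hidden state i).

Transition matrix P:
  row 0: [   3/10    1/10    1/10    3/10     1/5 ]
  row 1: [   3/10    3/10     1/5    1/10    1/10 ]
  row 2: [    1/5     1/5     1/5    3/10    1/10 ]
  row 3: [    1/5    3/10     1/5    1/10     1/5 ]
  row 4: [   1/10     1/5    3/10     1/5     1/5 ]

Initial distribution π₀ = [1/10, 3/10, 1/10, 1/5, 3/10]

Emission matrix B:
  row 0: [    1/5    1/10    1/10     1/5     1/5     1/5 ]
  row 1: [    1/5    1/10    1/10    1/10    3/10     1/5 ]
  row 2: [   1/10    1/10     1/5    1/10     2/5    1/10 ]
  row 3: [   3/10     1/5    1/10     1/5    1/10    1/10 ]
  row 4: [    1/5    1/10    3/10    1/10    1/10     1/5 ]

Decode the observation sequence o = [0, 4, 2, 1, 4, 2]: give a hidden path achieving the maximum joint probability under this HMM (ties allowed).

path = [4, 2, 2, 3, 1, 2]

t=0: δ = [2.000e-02, 6.000e-02, 1.000e-02, 6.000e-02, 6.000e-02]  (obs o_0=0)
t=1: δ = [3.600e-03, 5.400e-03, 7.200e-03, 1.200e-03, 1.200e-03]  ψ = [1, 1, 4, 4, 3]  (obs o_1=4)
t=2: δ = [1.620e-04, 1.620e-04, 2.880e-04, 2.160e-04, 2.160e-04]  ψ = [1, 1, 2, 2, 0]  (obs o_2=2)
t=3: δ = [5.760e-06, 6.480e-06, 6.480e-06, 1.728e-05, 4.320e-06]  ψ = [2, 3, 4, 2, 3]  (obs o_3=1)
t=4: δ = [6.912e-07, 1.555e-06, 1.382e-06, 1.944e-07, 3.456e-07]  ψ = [3, 3, 3, 2, 3]  (obs o_4=4)
t=5: δ = [4.666e-08, 4.666e-08, 6.221e-08, 4.147e-08, 4.666e-08]  ψ = [1, 1, 1, 2, 1]  (obs o_5=2)
backtrack: best end state = 2; path = [4, 2, 2, 3, 1, 2]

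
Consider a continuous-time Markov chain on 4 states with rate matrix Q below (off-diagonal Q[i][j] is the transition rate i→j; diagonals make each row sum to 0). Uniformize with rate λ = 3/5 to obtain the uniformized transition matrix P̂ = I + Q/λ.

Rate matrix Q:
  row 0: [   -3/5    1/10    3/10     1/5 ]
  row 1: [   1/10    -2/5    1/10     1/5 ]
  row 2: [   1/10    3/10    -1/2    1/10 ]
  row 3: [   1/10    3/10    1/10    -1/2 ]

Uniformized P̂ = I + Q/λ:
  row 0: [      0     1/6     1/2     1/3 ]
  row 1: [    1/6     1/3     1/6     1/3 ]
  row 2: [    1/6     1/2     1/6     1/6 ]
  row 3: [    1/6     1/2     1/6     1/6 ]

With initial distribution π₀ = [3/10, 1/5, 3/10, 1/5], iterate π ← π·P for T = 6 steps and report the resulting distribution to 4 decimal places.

π = [0.1429, 0.3878, 0.2143, 0.2551]

t=0: π = [0.3000, 0.2000, 0.3000, 0.2000]
t=1: π = [0.1167, 0.3667, 0.2667, 0.2500]
t=2: π = [0.1472, 0.4000, 0.2056, 0.2472]
t=3: π = [0.1421, 0.3843, 0.2157, 0.2579]
t=4: π = [0.1430, 0.3886, 0.2140, 0.2544]
t=5: π = [0.1428, 0.3876, 0.2143, 0.2553]
t=6: π = [0.1429, 0.3878, 0.2143, 0.2551]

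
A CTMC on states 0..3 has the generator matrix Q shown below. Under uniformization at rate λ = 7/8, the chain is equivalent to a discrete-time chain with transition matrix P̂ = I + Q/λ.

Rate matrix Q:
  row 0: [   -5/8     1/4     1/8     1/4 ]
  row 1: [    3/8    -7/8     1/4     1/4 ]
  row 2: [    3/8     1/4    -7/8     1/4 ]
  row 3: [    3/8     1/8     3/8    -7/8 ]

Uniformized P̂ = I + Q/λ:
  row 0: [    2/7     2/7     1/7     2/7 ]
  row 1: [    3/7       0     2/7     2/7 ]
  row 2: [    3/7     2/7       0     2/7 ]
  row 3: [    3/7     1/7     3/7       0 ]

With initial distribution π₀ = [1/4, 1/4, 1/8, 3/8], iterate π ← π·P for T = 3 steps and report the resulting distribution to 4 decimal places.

π = [0.3754, 0.1910, 0.2150, 0.2187]

t=0: π = [0.2500, 0.2500, 0.1250, 0.3750]
t=1: π = [0.3929, 0.1607, 0.2679, 0.1786]
t=2: π = [0.3724, 0.2143, 0.1786, 0.2347]
t=3: π = [0.3754, 0.1910, 0.2150, 0.2187]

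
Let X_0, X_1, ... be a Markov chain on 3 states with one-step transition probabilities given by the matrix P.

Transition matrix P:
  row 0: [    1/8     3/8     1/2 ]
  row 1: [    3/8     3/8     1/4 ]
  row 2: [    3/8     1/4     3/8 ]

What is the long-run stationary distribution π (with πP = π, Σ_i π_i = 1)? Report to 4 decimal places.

π = [0.3000, 0.3286, 0.3714]

Balance equations π_j = Σ_i π_i·P[i][j]:
  π_0 = 1/8·π_0 + 3/8·π_1 + 3/8·π_2
  π_1 = 3/8·π_0 + 3/8·π_1 + 1/4·π_2
  normalize: π_0 + π_1 + π_2 = 1
Solving the linear system gives exactly π = [3/10, 23/70, 13/35].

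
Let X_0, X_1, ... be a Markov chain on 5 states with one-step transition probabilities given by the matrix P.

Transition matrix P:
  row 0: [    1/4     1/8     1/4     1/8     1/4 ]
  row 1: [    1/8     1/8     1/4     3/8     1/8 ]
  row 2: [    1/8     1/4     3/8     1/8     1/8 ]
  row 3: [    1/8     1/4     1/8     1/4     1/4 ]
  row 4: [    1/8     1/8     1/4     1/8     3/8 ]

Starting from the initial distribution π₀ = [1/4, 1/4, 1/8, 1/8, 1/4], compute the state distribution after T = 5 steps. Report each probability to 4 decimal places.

t=0: π = [0.2500, 0.2500, 0.1250, 0.1250, 0.2500]
t=1: π = [0.1563, 0.1563, 0.2500, 0.2031, 0.2344]
t=2: π = [0.1445, 0.1816, 0.2559, 0.1895, 0.2285]
t=3: π = [0.1431, 0.1807, 0.2583, 0.1941, 0.2239]
t=4: π = [0.1429, 0.1815, 0.2580, 0.1944, 0.2231]
t=5: π = [0.1429, 0.1816, 0.2579, 0.1947, 0.2229]

π = [0.1429, 0.1816, 0.2579, 0.1947, 0.2229]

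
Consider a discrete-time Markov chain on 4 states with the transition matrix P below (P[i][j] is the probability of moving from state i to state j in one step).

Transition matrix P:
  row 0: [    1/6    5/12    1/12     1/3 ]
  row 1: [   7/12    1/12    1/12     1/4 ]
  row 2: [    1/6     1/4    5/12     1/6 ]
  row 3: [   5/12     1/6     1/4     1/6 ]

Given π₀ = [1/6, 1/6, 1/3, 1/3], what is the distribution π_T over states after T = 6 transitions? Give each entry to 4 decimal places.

t=0: π = [0.1667, 0.1667, 0.3333, 0.3333]
t=1: π = [0.3194, 0.2222, 0.2500, 0.2083]
t=2: π = [0.3113, 0.2488, 0.2014, 0.2384]
t=3: π = [0.3300, 0.2405, 0.1902, 0.2393]
t=4: π = [0.3267, 0.2450, 0.1866, 0.2417]
t=5: π = [0.3292, 0.2435, 0.1858, 0.2415]
t=6: π = [0.3285, 0.2442, 0.1855, 0.2418]

π = [0.3285, 0.2442, 0.1855, 0.2418]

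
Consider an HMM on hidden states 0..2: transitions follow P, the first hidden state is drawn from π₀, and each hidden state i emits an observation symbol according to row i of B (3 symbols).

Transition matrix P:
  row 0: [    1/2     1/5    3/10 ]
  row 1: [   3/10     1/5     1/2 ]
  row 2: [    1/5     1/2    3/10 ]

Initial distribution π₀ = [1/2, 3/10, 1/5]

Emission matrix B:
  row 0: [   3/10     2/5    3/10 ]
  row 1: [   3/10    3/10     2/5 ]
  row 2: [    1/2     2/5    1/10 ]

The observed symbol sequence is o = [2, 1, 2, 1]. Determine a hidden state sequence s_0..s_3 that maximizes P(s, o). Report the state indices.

path = [1, 2, 1, 2]

t=0: δ = [1.500e-01, 1.200e-01, 2.000e-02]  (obs o_0=2)
t=1: δ = [3.000e-02, 9.000e-03, 2.400e-02]  ψ = [0, 0, 1]  (obs o_1=1)
t=2: δ = [4.500e-03, 4.800e-03, 9.000e-04]  ψ = [0, 2, 0]  (obs o_2=2)
t=3: δ = [9.000e-04, 2.880e-04, 9.600e-04]  ψ = [0, 1, 1]  (obs o_3=1)
backtrack: best end state = 2; path = [1, 2, 1, 2]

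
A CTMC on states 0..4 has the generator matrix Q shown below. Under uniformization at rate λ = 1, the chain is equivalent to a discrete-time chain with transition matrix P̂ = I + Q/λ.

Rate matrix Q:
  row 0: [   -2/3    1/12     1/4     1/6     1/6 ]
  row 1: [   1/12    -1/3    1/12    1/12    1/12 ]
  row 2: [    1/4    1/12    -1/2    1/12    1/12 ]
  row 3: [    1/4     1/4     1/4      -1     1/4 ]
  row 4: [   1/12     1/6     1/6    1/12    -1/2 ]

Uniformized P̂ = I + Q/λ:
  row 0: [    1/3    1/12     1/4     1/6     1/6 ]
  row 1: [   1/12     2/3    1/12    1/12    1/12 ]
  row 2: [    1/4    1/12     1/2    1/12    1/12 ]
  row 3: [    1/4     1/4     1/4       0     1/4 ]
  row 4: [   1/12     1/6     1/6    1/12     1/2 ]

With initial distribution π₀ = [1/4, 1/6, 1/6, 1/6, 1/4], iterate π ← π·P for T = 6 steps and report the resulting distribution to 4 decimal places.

π = [0.1874, 0.2738, 0.2511, 0.0914, 0.1963]

t=0: π = [0.2500, 0.1667, 0.1667, 0.1667, 0.2500]
t=1: π = [0.2014, 0.2292, 0.2431, 0.0903, 0.2361]
t=2: π = [0.1892, 0.2517, 0.2529, 0.0926, 0.2135]
t=3: π = [0.1882, 0.2634, 0.2535, 0.0914, 0.2035]
t=4: π = [0.1879, 0.2692, 0.2525, 0.0914, 0.1990]
t=5: π = [0.1876, 0.2722, 0.2517, 0.0914, 0.1972]
t=6: π = [0.1874, 0.2738, 0.2511, 0.0914, 0.1963]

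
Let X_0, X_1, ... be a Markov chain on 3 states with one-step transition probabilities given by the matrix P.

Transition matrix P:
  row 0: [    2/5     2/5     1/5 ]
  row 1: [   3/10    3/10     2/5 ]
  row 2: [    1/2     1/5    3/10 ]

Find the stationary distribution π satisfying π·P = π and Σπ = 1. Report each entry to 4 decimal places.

Balance equations π_j = Σ_i π_i·P[i][j]:
  π_0 = 2/5·π_0 + 3/10·π_1 + 1/2·π_2
  π_1 = 2/5·π_0 + 3/10·π_1 + 1/5·π_2
  normalize: π_0 + π_1 + π_2 = 1
Solving the linear system gives exactly π = [41/103, 32/103, 30/103].

π = [0.3981, 0.3107, 0.2913]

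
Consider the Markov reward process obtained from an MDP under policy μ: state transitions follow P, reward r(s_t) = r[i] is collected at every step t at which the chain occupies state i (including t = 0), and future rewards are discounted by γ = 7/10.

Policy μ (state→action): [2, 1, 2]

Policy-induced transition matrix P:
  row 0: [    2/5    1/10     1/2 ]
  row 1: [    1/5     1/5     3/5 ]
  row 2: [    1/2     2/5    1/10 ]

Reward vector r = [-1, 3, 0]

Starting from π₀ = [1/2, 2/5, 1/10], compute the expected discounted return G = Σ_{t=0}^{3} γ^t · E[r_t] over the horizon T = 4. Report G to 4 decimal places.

G = 1.1131

t=0: π = [0.5000, 0.4000, 0.1000], E[r] = 0.7000, γ^t·E[r] = 0.700000, running G = 0.700000
t=1: π = [0.3300, 0.1700, 0.5000], E[r] = 0.1800, γ^t·E[r] = 0.126000, running G = 0.826000
t=2: π = [0.4160, 0.2670, 0.3170], E[r] = 0.3850, γ^t·E[r] = 0.188650, running G = 1.014650
t=3: π = [0.3783, 0.2218, 0.3999], E[r] = 0.2871, γ^t·E[r] = 0.098475, running G = 1.113125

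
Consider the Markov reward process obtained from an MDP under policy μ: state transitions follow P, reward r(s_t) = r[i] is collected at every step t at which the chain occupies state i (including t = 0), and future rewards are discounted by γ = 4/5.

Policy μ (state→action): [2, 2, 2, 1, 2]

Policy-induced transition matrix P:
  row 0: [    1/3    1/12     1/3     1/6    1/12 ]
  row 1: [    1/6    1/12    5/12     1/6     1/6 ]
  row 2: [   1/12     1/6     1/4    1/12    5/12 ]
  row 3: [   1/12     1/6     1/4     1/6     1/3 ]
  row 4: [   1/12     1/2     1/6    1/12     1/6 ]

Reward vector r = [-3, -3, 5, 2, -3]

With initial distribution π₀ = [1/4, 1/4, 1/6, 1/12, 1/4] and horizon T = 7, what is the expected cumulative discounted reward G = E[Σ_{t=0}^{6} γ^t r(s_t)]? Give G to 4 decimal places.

G = -1.5912

t=0: π = [0.2500, 0.2500, 0.1667, 0.0833, 0.2500], E[r] = -1.2500, γ^t·E[r] = -1.250000, running G = -1.250000
t=1: π = [0.1667, 0.2083, 0.2917, 0.1319, 0.2014], E[r] = -0.0069, γ^t·E[r] = -0.005556, running G = -1.255556
t=2: π = [0.1424, 0.2025, 0.2818, 0.1256, 0.2477], E[r] = -0.1175, γ^t·E[r] = -0.075185, running G = -1.330741
t=3: π = [0.1358, 0.2205, 0.2750, 0.1225, 0.2462], E[r] = -0.1875, γ^t·E[r] = -0.095975, running G = -1.426716
t=4: π = [0.1357, 0.2190, 0.2775, 0.1232, 0.2445], E[r] = -0.1634, γ^t·E[r] = -0.066942, running G = -1.493658
t=5: π = [0.1355, 0.2186, 0.2774, 0.1232, 0.2453], E[r] = -0.1647, γ^t·E[r] = -0.053974, running G = -1.547632
t=6: π = [0.1354, 0.2189, 0.2773, 0.1231, 0.2453], E[r] = -0.1662, γ^t·E[r] = -0.043561, running G = -1.591193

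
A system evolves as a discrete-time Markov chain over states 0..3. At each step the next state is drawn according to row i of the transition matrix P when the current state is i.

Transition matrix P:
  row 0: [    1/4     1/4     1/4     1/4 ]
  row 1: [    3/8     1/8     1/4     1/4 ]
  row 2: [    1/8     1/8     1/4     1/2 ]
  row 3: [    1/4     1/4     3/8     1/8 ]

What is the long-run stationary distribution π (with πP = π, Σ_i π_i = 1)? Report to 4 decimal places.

π = [0.2381, 0.1905, 0.2857, 0.2857]

Balance equations π_j = Σ_i π_i·P[i][j]:
  π_0 = 1/4·π_0 + 3/8·π_1 + 1/8·π_2 + 1/4·π_3
  π_1 = 1/4·π_0 + 1/8·π_1 + 1/8·π_2 + 1/4·π_3
  π_2 = 1/4·π_0 + 1/4·π_1 + 1/4·π_2 + 3/8·π_3
  normalize: π_0 + π_1 + π_2 + π_3 = 1
Solving the linear system gives exactly π = [5/21, 4/21, 2/7, 2/7].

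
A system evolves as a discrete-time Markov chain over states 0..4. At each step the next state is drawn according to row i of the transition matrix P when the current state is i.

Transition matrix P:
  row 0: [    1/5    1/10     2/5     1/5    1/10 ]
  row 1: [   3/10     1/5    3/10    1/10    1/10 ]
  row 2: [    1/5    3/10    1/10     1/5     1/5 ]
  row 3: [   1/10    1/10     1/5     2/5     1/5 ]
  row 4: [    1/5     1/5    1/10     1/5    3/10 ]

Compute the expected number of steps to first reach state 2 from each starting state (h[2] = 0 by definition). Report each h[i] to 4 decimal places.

h = [3.4001, 3.6653, 0.0000, 4.4137, 4.7083]

First-step conditioning: h[2] = 0; for i ≠ 2, h[i] = 1 + Σ_k P[i][k]·h[k].
  h[0] = 1 + 1/5·h[0] + 1/10·h[1] + 1/5·h[3] + 1/10·h[4]
  h[1] = 1 + 3/10·h[0] + 1/5·h[1] + 1/10·h[3] + 1/10·h[4]
  h[3] = 1 + 1/10·h[0] + 1/10·h[1] + 2/5·h[3] + 1/5·h[4]
  h[4] = 1 + 1/5·h[0] + 1/5·h[1] + 1/5·h[3] + 3/10·h[4]
Solving the 4×4 linear system over states ≠ 2 gives exactly h = [5770/1697, 6220/1697, 0, 7490/1697, 7990/1697] (h[2] = 0 is the target).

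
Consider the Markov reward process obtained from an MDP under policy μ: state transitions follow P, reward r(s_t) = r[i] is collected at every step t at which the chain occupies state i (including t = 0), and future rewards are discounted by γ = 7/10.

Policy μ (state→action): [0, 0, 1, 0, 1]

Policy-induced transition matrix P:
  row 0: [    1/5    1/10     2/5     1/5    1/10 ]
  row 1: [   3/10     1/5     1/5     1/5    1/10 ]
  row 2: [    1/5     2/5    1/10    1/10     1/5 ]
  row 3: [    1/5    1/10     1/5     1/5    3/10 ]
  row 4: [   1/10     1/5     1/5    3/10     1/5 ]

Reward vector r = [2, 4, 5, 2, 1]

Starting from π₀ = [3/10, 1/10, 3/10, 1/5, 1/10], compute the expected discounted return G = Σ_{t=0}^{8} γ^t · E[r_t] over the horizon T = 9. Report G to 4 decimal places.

t=0: π = [0.3000, 0.1000, 0.3000, 0.2000, 0.1000], E[r] = 3.0000, γ^t·E[r] = 3.000000, running G = 3.000000
t=1: π = [0.2000, 0.2100, 0.2300, 0.1800, 0.1800], E[r] = 2.9300, γ^t·E[r] = 2.051000, running G = 5.051000
t=2: π = [0.2030, 0.2080, 0.2170, 0.1950, 0.1770], E[r] = 2.8900, γ^t·E[r] = 1.416100, running G = 6.467100
t=3: π = [0.2031, 0.2036, 0.2189, 0.1960, 0.1784], E[r] = 2.8855, γ^t·E[r] = 0.989727, running G = 7.456827
t=4: π = [0.2025, 0.2039, 0.2187, 0.1960, 0.1789], E[r] = 2.8850, γ^t·E[r] = 0.692689, running G = 8.149515
t=5: π = [0.2025, 0.2039, 0.2186, 0.1960, 0.1790], E[r] = 2.8847, γ^t·E[r] = 0.484837, running G = 8.634352
t=6: π = [0.2025, 0.2039, 0.2186, 0.1960, 0.1790], E[r] = 2.8847, γ^t·E[r] = 0.339381, running G = 8.973734
t=7: π = [0.2025, 0.2039, 0.2186, 0.1960, 0.1790], E[r] = 2.8847, γ^t·E[r] = 0.237566, running G = 9.211300
t=8: π = [0.2025, 0.2039, 0.2186, 0.1960, 0.1790], E[r] = 2.8847, γ^t·E[r] = 0.166296, running G = 9.377597

G = 9.3776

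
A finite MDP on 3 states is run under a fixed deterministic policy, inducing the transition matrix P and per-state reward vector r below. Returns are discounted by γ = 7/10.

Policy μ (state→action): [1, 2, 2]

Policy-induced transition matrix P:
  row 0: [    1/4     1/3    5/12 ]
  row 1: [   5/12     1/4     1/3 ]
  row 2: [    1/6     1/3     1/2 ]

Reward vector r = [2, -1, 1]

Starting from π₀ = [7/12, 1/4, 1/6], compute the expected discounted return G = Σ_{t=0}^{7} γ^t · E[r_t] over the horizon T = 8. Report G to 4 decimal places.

t=0: π = [0.5833, 0.2500, 0.1667], E[r] = 1.0833, γ^t·E[r] = 1.083333, running G = 1.083333
t=1: π = [0.2778, 0.3125, 0.4097], E[r] = 0.6528, γ^t·E[r] = 0.456944, running G = 1.540278
t=2: π = [0.2679, 0.3073, 0.4248], E[r] = 0.6534, γ^t·E[r] = 0.320145, running G = 1.860422
t=3: π = [0.2658, 0.3077, 0.4265], E[r] = 0.6504, γ^t·E[r] = 0.223076, running G = 2.083498
t=4: π = [0.2657, 0.3077, 0.4266], E[r] = 0.6504, γ^t·E[r] = 0.156154, running G = 2.239652
t=5: π = [0.2657, 0.3077, 0.4266], E[r] = 0.6503, γ^t·E[r] = 0.109304, running G = 2.348956
t=6: π = [0.2657, 0.3077, 0.4266], E[r] = 0.6503, γ^t·E[r] = 0.076513, running G = 2.425469
t=7: π = [0.2657, 0.3077, 0.4266], E[r] = 0.6503, γ^t·E[r] = 0.053559, running G = 2.479029

G = 2.4790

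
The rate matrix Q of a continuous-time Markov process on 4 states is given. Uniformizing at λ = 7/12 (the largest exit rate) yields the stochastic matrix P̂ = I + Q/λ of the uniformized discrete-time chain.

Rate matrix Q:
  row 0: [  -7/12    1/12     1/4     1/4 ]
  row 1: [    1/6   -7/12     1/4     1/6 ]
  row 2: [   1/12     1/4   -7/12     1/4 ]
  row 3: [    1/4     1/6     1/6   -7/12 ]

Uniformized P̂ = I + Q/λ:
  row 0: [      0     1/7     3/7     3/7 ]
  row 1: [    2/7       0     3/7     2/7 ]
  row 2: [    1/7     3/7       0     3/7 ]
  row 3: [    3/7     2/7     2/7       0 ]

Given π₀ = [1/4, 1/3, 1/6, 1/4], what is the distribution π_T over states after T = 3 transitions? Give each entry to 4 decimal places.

t=0: π = [0.2500, 0.3333, 0.1667, 0.2500]
t=1: π = [0.2262, 0.1786, 0.3214, 0.2738]
t=2: π = [0.2143, 0.2483, 0.2517, 0.2857]
t=3: π = [0.2293, 0.2201, 0.2799, 0.2707]

π = [0.2293, 0.2201, 0.2799, 0.2707]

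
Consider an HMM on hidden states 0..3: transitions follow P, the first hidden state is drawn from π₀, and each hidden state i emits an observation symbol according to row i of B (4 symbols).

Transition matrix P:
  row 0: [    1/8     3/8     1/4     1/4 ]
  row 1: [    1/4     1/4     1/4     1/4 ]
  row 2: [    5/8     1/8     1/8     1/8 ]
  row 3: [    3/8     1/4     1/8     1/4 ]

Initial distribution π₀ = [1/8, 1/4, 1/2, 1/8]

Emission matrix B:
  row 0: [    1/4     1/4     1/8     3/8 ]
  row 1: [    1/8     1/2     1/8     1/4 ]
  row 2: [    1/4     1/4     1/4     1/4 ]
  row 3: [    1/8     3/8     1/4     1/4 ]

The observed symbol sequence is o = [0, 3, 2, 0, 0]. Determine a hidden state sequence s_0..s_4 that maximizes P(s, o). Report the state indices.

path = [2, 0, 2, 0, 2]

t=0: δ = [3.125e-02, 3.125e-02, 1.250e-01, 1.562e-02]  (obs o_0=0)
t=1: δ = [2.930e-02, 3.906e-03, 3.906e-03, 3.906e-03]  ψ = [2, 2, 2, 2]  (obs o_1=3)
t=2: δ = [4.578e-04, 1.373e-03, 1.831e-03, 1.831e-03]  ψ = [0, 0, 0, 0]  (obs o_2=2)
t=3: δ = [2.861e-04, 5.722e-05, 8.583e-05, 5.722e-05]  ψ = [2, 3, 1, 3]  (obs o_3=0)
t=4: δ = [1.341e-05, 1.341e-05, 1.788e-05, 8.941e-06]  ψ = [2, 0, 0, 0]  (obs o_4=0)
backtrack: best end state = 2; path = [2, 0, 2, 0, 2]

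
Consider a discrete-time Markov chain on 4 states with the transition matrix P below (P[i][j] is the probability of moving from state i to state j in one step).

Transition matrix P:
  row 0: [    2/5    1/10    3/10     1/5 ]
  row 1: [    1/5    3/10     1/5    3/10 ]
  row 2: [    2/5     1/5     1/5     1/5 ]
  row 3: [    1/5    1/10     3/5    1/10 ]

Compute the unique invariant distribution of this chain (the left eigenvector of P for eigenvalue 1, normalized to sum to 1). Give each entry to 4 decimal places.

π = [0.3279, 0.1639, 0.3115, 0.1967]

Balance equations π_j = Σ_i π_i·P[i][j]:
  π_0 = 2/5·π_0 + 1/5·π_1 + 2/5·π_2 + 1/5·π_3
  π_1 = 1/10·π_0 + 3/10·π_1 + 1/5·π_2 + 1/10·π_3
  π_2 = 3/10·π_0 + 1/5·π_1 + 1/5·π_2 + 3/5·π_3
  normalize: π_0 + π_1 + π_2 + π_3 = 1
Solving the linear system gives exactly π = [20/61, 10/61, 19/61, 12/61].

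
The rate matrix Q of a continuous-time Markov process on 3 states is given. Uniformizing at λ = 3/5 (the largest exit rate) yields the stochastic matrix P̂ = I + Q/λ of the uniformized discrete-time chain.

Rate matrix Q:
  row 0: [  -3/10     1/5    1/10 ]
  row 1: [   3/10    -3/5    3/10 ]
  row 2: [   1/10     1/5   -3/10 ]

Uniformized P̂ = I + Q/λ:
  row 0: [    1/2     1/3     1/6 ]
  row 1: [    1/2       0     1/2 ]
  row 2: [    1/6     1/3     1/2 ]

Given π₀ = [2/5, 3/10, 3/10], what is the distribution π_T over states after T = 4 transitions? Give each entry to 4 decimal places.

t=0: π = [0.4000, 0.3000, 0.3000]
t=1: π = [0.4000, 0.2333, 0.3667]
t=2: π = [0.3778, 0.2556, 0.3667]
t=3: π = [0.3778, 0.2481, 0.3741]
t=4: π = [0.3753, 0.2506, 0.3741]

π = [0.3753, 0.2506, 0.3741]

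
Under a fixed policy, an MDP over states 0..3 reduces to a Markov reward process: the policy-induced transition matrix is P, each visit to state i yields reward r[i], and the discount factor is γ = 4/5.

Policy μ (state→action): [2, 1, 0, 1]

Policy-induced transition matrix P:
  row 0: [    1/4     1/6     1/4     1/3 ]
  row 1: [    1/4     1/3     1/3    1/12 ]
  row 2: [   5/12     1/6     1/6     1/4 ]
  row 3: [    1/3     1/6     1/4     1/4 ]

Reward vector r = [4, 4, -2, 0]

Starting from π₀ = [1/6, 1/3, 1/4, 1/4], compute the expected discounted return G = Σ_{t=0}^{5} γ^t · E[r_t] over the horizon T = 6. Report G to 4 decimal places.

t=0: π = [0.1667, 0.3333, 0.2500, 0.2500], E[r] = 1.5000, γ^t·E[r] = 1.500000, running G = 1.500000
t=1: π = [0.3125, 0.2222, 0.2569, 0.2083], E[r] = 1.6250, γ^t·E[r] = 1.300000, running G = 2.800000
t=2: π = [0.3102, 0.2037, 0.2471, 0.2390], E[r] = 1.5613, γ^t·E[r] = 0.999259, running G = 3.799259
t=3: π = [0.3111, 0.2006, 0.2464, 0.2419], E[r] = 1.5541, γ^t·E[r] = 0.795704, running G = 4.594963
t=4: π = [0.3112, 0.2001, 0.2462, 0.2425], E[r] = 1.5529, γ^t·E[r] = 0.636079, running G = 5.231042
t=5: π = [0.3112, 0.2000, 0.2462, 0.2426], E[r] = 1.5527, γ^t·E[r] = 0.508790, running G = 5.739832

G = 5.7398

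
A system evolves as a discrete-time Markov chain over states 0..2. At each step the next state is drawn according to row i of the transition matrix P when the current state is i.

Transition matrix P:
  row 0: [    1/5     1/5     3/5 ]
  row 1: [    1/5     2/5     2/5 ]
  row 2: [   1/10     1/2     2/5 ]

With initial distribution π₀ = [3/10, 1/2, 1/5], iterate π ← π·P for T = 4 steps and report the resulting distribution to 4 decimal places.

t=0: π = [0.3000, 0.5000, 0.2000]
t=1: π = [0.1800, 0.3600, 0.4600]
t=2: π = [0.1540, 0.4100, 0.4360]
t=3: π = [0.1564, 0.4128, 0.4308]
t=4: π = [0.1569, 0.4118, 0.4313]

π = [0.1569, 0.4118, 0.4313]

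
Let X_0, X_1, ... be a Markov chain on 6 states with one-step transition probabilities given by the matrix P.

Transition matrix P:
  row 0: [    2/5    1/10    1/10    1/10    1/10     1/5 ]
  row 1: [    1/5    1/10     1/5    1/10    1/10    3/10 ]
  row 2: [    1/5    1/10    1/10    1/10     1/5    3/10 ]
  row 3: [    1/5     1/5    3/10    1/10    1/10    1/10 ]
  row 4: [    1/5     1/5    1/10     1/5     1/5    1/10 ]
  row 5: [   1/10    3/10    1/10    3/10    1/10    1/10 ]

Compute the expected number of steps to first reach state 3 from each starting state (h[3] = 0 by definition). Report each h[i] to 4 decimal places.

h = [6.6074, 6.4663, 6.4233, 0.0000, 5.9939, 5.3804]

First-step conditioning: h[3] = 0; for i ≠ 3, h[i] = 1 + Σ_k P[i][k]·h[k].
  h[0] = 1 + 2/5·h[0] + 1/10·h[1] + 1/10·h[2] + 1/10·h[4] + 1/5·h[5]
  h[1] = 1 + 1/5·h[0] + 1/10·h[1] + 1/5·h[2] + 1/10·h[4] + 3/10·h[5]
  h[2] = 1 + 1/5·h[0] + 1/10·h[1] + 1/10·h[2] + 1/5·h[4] + 3/10·h[5]
  h[4] = 1 + 1/5·h[0] + 1/5·h[1] + 1/10·h[2] + 1/5·h[4] + 1/10·h[5]
  h[5] = 1 + 1/10·h[0] + 3/10·h[1] + 1/10·h[2] + 1/10·h[4] + 1/10·h[5]
Solving the 5×5 linear system over states ≠ 3 gives exactly h = [1077/163, 1054/163, 1047/163, 0, 977/163, 877/163] (h[3] = 0 is the target).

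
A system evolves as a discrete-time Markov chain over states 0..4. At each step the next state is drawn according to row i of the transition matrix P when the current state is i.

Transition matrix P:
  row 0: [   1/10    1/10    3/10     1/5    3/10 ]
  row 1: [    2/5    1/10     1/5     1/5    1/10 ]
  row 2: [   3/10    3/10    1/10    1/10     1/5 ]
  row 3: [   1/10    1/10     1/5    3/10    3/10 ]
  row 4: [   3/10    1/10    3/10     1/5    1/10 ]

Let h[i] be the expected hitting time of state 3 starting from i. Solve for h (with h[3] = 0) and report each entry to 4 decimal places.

h = [5.6744, 5.6279, 6.1395, 0.0000, 5.6744]

First-step conditioning: h[3] = 0; for i ≠ 3, h[i] = 1 + Σ_k P[i][k]·h[k].
  h[0] = 1 + 1/10·h[0] + 1/10·h[1] + 3/10·h[2] + 3/10·h[4]
  h[1] = 1 + 2/5·h[0] + 1/10·h[1] + 1/5·h[2] + 1/10·h[4]
  h[2] = 1 + 3/10·h[0] + 3/10·h[1] + 1/10·h[2] + 1/5·h[4]
  h[4] = 1 + 3/10·h[0] + 1/10·h[1] + 3/10·h[2] + 1/10·h[4]
Solving the 4×4 linear system over states ≠ 3 gives exactly h = [244/43, 242/43, 264/43, 0, 244/43] (h[3] = 0 is the target).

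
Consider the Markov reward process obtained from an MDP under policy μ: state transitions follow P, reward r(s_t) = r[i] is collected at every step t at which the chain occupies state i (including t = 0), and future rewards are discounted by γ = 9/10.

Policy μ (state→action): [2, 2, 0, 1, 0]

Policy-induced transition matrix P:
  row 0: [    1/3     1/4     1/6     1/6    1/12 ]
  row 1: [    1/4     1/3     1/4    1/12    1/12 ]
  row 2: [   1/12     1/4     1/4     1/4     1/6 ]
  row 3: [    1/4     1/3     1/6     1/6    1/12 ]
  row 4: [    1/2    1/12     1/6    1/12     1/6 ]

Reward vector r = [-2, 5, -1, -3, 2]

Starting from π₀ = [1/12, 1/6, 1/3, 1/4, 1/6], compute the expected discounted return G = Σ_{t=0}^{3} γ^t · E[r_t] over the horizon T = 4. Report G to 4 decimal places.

t=0: π = [0.0833, 0.1667, 0.3333, 0.2500, 0.1667], E[r] = -0.0833, γ^t·E[r] = -0.083333, running G = -0.083333
t=1: π = [0.2431, 0.2569, 0.2083, 0.1667, 0.1250], E[r] = 0.3403, γ^t·E[r] = 0.306250, running G = 0.222917
t=2: π = [0.2668, 0.2645, 0.2054, 0.1522, 0.1111], E[r] = 0.3490, γ^t·E[r] = 0.282656, running G = 0.505573
t=3: π = [0.2658, 0.2662, 0.2058, 0.1525, 0.1097], E[r] = 0.3556, γ^t·E[r] = 0.259242, running G = 0.764815

G = 0.7648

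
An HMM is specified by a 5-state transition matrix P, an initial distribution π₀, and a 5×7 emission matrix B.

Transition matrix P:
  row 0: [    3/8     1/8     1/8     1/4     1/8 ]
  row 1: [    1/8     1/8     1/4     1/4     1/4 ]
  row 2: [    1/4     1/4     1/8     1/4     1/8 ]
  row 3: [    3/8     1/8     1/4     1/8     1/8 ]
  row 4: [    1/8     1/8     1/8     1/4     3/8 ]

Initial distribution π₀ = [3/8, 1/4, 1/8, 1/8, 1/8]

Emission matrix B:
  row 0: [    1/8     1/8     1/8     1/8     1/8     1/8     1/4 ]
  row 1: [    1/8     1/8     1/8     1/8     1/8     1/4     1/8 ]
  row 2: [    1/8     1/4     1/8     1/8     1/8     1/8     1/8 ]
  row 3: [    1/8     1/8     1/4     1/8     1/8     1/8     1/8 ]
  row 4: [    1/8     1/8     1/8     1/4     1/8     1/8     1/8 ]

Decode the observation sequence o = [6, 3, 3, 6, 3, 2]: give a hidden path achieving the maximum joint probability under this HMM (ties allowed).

t=0: δ = [9.375e-02, 3.125e-02, 1.562e-02, 1.562e-02, 1.562e-02]  (obs o_0=6)
t=1: δ = [4.395e-03, 1.465e-03, 1.465e-03, 2.930e-03, 2.930e-03]  ψ = [0, 0, 0, 0, 0]  (obs o_1=3)
t=2: δ = [2.060e-04, 6.866e-05, 9.155e-05, 1.373e-04, 2.747e-04]  ψ = [0, 0, 3, 0, 4]  (obs o_2=3)
t=3: δ = [1.931e-05, 4.292e-06, 4.292e-06, 8.583e-06, 1.287e-05]  ψ = [0, 4, 3, 4, 4]  (obs o_3=6)
t=4: δ = [9.052e-07, 3.017e-07, 3.017e-07, 6.035e-07, 1.207e-06]  ψ = [0, 0, 0, 0, 4]  (obs o_4=3)
t=5: δ = [4.243e-08, 1.886e-08, 1.886e-08, 7.544e-08, 5.658e-08]  ψ = [0, 4, 3, 4, 4]  (obs o_5=2)
backtrack: best end state = 3; path = [0, 4, 4, 4, 4, 3]

path = [0, 4, 4, 4, 4, 3]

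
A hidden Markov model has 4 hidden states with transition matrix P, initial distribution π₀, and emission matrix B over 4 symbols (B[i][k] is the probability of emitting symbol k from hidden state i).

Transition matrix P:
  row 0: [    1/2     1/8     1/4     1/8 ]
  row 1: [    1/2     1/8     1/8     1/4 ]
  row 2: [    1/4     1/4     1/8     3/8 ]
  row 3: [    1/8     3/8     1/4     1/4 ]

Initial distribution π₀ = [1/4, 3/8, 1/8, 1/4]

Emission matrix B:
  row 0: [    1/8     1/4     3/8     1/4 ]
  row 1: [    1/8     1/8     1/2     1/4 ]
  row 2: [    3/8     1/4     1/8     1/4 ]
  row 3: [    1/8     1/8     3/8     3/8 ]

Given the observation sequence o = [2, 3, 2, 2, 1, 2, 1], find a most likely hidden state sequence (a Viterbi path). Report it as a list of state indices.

path = [1, 0, 0, 0, 0, 0, 0]

t=0: δ = [9.375e-02, 1.875e-01, 1.562e-02, 9.375e-02]  (obs o_0=2)
t=1: δ = [2.344e-02, 8.789e-03, 5.859e-03, 1.758e-02]  ψ = [1, 3, 0, 1]  (obs o_1=3)
t=2: δ = [4.395e-03, 3.296e-03, 7.324e-04, 1.648e-03]  ψ = [0, 3, 0, 3]  (obs o_2=2)
t=3: δ = [8.240e-04, 3.090e-04, 1.373e-04, 3.090e-04]  ψ = [0, 3, 0, 1]  (obs o_3=2)
t=4: δ = [1.030e-04, 1.448e-05, 5.150e-05, 1.287e-05]  ψ = [0, 3, 0, 0]  (obs o_4=1)
t=5: δ = [1.931e-05, 6.437e-06, 3.219e-06, 7.242e-06]  ψ = [0, 0, 0, 2]  (obs o_5=2)
t=6: δ = [2.414e-06, 3.395e-07, 1.207e-06, 3.017e-07]  ψ = [0, 3, 0, 0]  (obs o_6=1)
backtrack: best end state = 0; path = [1, 0, 0, 0, 0, 0, 0]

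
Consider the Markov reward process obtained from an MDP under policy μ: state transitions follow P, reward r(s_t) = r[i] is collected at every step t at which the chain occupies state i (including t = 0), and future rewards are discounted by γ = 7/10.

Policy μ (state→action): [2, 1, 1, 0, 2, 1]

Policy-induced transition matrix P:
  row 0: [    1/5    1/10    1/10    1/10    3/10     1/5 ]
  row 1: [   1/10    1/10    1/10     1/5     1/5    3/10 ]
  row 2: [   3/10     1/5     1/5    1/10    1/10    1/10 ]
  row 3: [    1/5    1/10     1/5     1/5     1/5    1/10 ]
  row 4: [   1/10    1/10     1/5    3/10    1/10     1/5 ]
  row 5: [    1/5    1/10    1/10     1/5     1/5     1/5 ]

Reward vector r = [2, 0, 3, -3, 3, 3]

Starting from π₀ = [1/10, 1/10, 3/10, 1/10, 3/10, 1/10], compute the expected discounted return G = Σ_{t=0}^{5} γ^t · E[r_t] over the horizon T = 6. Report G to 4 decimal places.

G = 4.5975

t=0: π = [0.1000, 0.1000, 0.3000, 0.1000, 0.3000, 0.1000], E[r] = 2.0000, γ^t·E[r] = 2.000000, running G = 2.000000
t=1: π = [0.1900, 0.1300, 0.1700, 0.1900, 0.1500, 0.1700], E[r] = 1.2800, γ^t·E[r] = 0.896000, running G = 2.896000
t=2: π = [0.1890, 0.1170, 0.1510, 0.1790, 0.1870, 0.1770], E[r] = 1.3860, γ^t·E[r] = 0.679140, running G = 3.575140
t=3: π = [0.1847, 0.1151, 0.1517, 0.1847, 0.1851, 0.1787], E[r] = 1.3618, γ^t·E[r] = 0.467097, running G = 4.042237
t=4: π = [0.1852, 0.1152, 0.1522, 0.1849, 0.1848, 0.1779], E[r] = 1.3601, γ^t·E[r] = 0.326565, running G = 4.368802
t=5: π = [0.1852, 0.1152, 0.1522, 0.1847, 0.1848, 0.1778], E[r] = 1.3606, γ^t·E[r] = 0.228683, running G = 4.597485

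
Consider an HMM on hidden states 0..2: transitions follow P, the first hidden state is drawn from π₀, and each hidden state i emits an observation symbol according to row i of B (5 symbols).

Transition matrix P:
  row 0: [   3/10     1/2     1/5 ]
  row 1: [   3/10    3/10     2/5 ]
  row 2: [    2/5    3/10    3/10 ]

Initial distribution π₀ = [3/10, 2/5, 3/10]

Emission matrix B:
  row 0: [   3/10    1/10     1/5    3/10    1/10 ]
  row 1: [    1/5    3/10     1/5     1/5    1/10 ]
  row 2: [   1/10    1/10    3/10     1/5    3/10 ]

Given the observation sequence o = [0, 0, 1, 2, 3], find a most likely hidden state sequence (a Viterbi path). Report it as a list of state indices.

t=0: δ = [9.000e-02, 8.000e-02, 3.000e-02]  (obs o_0=0)
t=1: δ = [8.100e-03, 9.000e-03, 3.200e-03]  ψ = [0, 0, 1]  (obs o_1=0)
t=2: δ = [2.700e-04, 1.215e-03, 3.600e-04]  ψ = [1, 0, 1]  (obs o_2=1)
t=3: δ = [7.290e-05, 7.290e-05, 1.458e-04]  ψ = [1, 1, 1]  (obs o_3=2)
t=4: δ = [1.750e-05, 8.748e-06, 8.748e-06]  ψ = [2, 2, 2]  (obs o_4=3)
backtrack: best end state = 0; path = [0, 0, 1, 2, 0]

path = [0, 0, 1, 2, 0]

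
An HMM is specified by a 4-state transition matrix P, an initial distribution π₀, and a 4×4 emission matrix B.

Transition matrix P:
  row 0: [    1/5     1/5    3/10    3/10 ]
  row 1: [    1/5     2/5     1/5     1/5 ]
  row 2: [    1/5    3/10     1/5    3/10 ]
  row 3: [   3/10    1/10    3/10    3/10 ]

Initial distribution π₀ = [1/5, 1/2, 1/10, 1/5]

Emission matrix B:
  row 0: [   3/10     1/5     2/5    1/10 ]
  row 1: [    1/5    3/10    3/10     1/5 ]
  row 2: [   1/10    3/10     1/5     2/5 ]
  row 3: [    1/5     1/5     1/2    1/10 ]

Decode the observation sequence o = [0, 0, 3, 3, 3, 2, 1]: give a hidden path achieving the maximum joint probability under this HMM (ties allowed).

path = [1, 0, 2, 2, 2, 3, 2]

t=0: δ = [6.000e-02, 1.000e-01, 1.000e-02, 4.000e-02]  (obs o_0=0)
t=1: δ = [6.000e-03, 8.000e-03, 2.000e-03, 4.000e-03]  ψ = [1, 1, 1, 1]  (obs o_1=0)
t=2: δ = [1.600e-04, 6.400e-04, 7.200e-04, 1.800e-04]  ψ = [1, 1, 0, 0]  (obs o_2=3)
t=3: δ = [1.440e-05, 5.120e-05, 5.760e-05, 2.160e-05]  ψ = [2, 1, 2, 2]  (obs o_3=3)
t=4: δ = [1.152e-06, 4.096e-06, 4.608e-06, 1.728e-06]  ψ = [2, 1, 2, 2]  (obs o_4=3)
t=5: δ = [3.686e-07, 4.915e-07, 1.843e-07, 6.912e-07]  ψ = [2, 1, 2, 2]  (obs o_5=2)
t=6: δ = [4.147e-08, 5.898e-08, 6.221e-08, 4.147e-08]  ψ = [3, 1, 3, 3]  (obs o_6=1)
backtrack: best end state = 2; path = [1, 0, 2, 2, 2, 3, 2]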